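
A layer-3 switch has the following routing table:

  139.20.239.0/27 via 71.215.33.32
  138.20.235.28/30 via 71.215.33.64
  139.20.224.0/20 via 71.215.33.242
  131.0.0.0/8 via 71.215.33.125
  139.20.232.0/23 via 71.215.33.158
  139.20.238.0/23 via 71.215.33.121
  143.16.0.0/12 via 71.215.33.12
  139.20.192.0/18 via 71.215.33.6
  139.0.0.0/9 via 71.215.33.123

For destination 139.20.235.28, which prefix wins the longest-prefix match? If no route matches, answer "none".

Entries matching 139.20.235.28:
  139.0.0.0/9 (139.0.0.0 - 139.127.255.255)
  139.20.192.0/18 (139.20.192.0 - 139.20.255.255)
  139.20.224.0/20 (139.20.224.0 - 139.20.239.255)
Most specific is 139.20.224.0/20.

139.20.224.0/20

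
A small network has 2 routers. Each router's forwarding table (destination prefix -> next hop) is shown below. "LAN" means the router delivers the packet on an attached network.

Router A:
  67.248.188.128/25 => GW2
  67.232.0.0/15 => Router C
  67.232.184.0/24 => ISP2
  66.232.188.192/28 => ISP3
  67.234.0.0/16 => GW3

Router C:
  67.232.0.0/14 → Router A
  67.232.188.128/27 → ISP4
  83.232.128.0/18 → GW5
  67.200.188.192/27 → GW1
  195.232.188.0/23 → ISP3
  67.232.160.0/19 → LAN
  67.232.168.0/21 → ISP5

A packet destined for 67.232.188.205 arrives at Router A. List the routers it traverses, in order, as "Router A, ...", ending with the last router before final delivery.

At Router A: longest match for 67.232.188.205 is 67.232.0.0/15 -> Router C
At Router C: longest match for 67.232.188.205 is 67.232.160.0/19 -> LAN

Router A, Router C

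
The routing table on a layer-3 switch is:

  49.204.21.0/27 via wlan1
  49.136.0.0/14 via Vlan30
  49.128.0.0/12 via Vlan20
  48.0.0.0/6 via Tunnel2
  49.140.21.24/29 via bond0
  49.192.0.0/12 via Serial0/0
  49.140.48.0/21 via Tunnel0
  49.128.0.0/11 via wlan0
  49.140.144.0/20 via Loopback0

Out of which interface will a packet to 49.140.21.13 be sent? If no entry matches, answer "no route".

Vlan20

Routes whose prefix contains 49.140.21.13:
  48.0.0.0/6 (48.0.0.0 - 51.255.255.255) -> Tunnel2
  49.128.0.0/11 (49.128.0.0 - 49.159.255.255) -> wlan0
  49.128.0.0/12 (49.128.0.0 - 49.143.255.255) -> Vlan20
More-specific entries that do NOT match:
  49.140.21.24/29 (49.140.21.24 - 49.140.21.31) does not contain 49.140.21.13
  49.204.21.0/27 (49.204.21.0 - 49.204.21.31) does not contain 49.140.21.13
  49.140.48.0/21 (49.140.48.0 - 49.140.55.255) does not contain 49.140.21.13
  49.140.144.0/20 (49.140.144.0 - 49.140.159.255) does not contain 49.140.21.13
  49.136.0.0/14 (49.136.0.0 - 49.139.255.255) does not contain 49.140.21.13
Longest matching prefix is /12 -> interface Vlan20.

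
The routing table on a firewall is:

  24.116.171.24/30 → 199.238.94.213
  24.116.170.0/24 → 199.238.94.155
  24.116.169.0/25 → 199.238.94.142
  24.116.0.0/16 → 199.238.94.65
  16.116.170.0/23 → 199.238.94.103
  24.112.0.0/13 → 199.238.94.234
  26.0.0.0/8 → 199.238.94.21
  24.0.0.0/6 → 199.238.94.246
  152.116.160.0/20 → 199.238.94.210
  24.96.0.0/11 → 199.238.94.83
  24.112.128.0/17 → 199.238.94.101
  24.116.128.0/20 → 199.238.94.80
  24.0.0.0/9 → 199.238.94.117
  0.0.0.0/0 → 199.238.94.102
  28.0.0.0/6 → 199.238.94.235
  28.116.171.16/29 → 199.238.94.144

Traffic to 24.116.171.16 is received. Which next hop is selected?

199.238.94.65

Routes whose prefix contains 24.116.171.16:
  0.0.0.0/0 (default, matches everything) -> 199.238.94.102
  24.0.0.0/6 (24.0.0.0 - 27.255.255.255) -> 199.238.94.246
  24.0.0.0/9 (24.0.0.0 - 24.127.255.255) -> 199.238.94.117
  24.96.0.0/11 (24.96.0.0 - 24.127.255.255) -> 199.238.94.83
  24.112.0.0/13 (24.112.0.0 - 24.119.255.255) -> 199.238.94.234
  24.116.0.0/16 (24.116.0.0 - 24.116.255.255) -> 199.238.94.65
More-specific entries that do NOT match:
  24.116.171.24/30 (24.116.171.24 - 24.116.171.27) does not contain 24.116.171.16
  28.116.171.16/29 (28.116.171.16 - 28.116.171.23) does not contain 24.116.171.16
  24.116.169.0/25 (24.116.169.0 - 24.116.169.127) does not contain 24.116.171.16
  24.116.170.0/24 (24.116.170.0 - 24.116.170.255) does not contain 24.116.171.16
  16.116.170.0/23 (16.116.170.0 - 16.116.171.255) does not contain 24.116.171.16
  152.116.160.0/20 (152.116.160.0 - 152.116.175.255) does not contain 24.116.171.16
  24.116.128.0/20 (24.116.128.0 - 24.116.143.255) does not contain 24.116.171.16
  24.112.128.0/17 (24.112.128.0 - 24.112.255.255) does not contain 24.116.171.16
Longest matching prefix is /16 -> next hop 199.238.94.65.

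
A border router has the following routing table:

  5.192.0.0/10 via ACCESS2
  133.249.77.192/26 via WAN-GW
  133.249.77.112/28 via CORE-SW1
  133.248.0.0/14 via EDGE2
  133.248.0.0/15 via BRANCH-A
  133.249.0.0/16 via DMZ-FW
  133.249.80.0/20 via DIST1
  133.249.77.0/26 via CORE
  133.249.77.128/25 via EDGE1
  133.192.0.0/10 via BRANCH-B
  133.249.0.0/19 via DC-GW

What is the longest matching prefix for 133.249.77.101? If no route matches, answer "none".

Entries matching 133.249.77.101:
  133.192.0.0/10 (133.192.0.0 - 133.255.255.255)
  133.248.0.0/14 (133.248.0.0 - 133.251.255.255)
  133.248.0.0/15 (133.248.0.0 - 133.249.255.255)
  133.249.0.0/16 (133.249.0.0 - 133.249.255.255)
Most specific is 133.249.0.0/16.

133.249.0.0/16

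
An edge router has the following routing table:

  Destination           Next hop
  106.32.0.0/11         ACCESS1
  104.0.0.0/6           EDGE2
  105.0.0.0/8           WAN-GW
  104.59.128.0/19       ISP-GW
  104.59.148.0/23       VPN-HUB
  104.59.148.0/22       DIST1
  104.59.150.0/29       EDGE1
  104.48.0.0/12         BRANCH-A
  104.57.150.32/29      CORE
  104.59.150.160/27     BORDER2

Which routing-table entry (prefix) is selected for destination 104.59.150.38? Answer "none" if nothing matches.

Entries matching 104.59.150.38:
  104.0.0.0/6 (104.0.0.0 - 107.255.255.255)
  104.48.0.0/12 (104.48.0.0 - 104.63.255.255)
  104.59.128.0/19 (104.59.128.0 - 104.59.159.255)
  104.59.148.0/22 (104.59.148.0 - 104.59.151.255)
Most specific is 104.59.148.0/22.

104.59.148.0/22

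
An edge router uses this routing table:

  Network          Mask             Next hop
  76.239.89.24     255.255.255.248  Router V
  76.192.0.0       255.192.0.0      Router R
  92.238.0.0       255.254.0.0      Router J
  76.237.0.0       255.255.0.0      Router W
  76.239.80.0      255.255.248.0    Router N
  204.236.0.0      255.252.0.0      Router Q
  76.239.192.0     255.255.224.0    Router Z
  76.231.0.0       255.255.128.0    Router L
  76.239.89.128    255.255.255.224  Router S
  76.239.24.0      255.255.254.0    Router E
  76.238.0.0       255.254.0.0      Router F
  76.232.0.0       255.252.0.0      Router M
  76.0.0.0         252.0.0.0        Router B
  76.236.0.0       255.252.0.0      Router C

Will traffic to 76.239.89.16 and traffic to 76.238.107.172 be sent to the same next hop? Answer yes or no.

76.239.89.16: longest match 76.238.0.0/15 -> Router F
76.238.107.172: longest match 76.238.0.0/15 -> Router F

yes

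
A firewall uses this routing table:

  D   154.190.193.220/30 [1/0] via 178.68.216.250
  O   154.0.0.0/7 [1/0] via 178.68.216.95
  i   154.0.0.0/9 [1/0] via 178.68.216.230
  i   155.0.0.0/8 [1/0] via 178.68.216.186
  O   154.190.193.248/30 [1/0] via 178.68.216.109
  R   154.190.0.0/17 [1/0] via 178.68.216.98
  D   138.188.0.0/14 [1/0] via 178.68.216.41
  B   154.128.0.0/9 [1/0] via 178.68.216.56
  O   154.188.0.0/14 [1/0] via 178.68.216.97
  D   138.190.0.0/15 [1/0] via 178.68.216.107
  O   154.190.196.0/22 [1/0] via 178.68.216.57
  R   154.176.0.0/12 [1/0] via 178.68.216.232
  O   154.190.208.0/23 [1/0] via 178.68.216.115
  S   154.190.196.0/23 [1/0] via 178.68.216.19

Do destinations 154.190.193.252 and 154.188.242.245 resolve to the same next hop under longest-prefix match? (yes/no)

154.190.193.252: longest match 154.188.0.0/14 -> 178.68.216.97
154.188.242.245: longest match 154.188.0.0/14 -> 178.68.216.97

yes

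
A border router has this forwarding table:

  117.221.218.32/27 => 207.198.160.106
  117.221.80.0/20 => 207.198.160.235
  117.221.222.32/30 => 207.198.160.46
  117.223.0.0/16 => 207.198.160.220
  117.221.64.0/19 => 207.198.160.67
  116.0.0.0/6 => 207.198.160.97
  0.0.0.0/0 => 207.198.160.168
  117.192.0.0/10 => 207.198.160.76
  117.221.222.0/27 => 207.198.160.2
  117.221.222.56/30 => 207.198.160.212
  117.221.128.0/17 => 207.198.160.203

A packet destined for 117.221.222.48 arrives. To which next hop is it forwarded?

207.198.160.203

Routes whose prefix contains 117.221.222.48:
  0.0.0.0/0 (default, matches everything) -> 207.198.160.168
  116.0.0.0/6 (116.0.0.0 - 119.255.255.255) -> 207.198.160.97
  117.192.0.0/10 (117.192.0.0 - 117.255.255.255) -> 207.198.160.76
  117.221.128.0/17 (117.221.128.0 - 117.221.255.255) -> 207.198.160.203
More-specific entries that do NOT match:
  117.221.222.32/30 (117.221.222.32 - 117.221.222.35) does not contain 117.221.222.48
  117.221.222.56/30 (117.221.222.56 - 117.221.222.59) does not contain 117.221.222.48
  117.221.218.32/27 (117.221.218.32 - 117.221.218.63) does not contain 117.221.222.48
  117.221.222.0/27 (117.221.222.0 - 117.221.222.31) does not contain 117.221.222.48
  117.221.80.0/20 (117.221.80.0 - 117.221.95.255) does not contain 117.221.222.48
  117.221.64.0/19 (117.221.64.0 - 117.221.95.255) does not contain 117.221.222.48
Longest matching prefix is /17 -> next hop 207.198.160.203.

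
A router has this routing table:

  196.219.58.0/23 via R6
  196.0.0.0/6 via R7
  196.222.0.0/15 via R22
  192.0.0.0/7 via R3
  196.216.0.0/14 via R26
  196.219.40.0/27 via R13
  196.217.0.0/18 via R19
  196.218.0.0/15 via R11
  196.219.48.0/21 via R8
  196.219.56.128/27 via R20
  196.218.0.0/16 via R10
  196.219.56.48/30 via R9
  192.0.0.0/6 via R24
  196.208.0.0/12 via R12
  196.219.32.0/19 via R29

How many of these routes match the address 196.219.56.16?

Prefixes containing 196.219.56.16:
  196.0.0.0/6 (196.0.0.0 - 199.255.255.255)
  196.208.0.0/12 (196.208.0.0 - 196.223.255.255)
  196.216.0.0/14 (196.216.0.0 - 196.219.255.255)
  196.218.0.0/15 (196.218.0.0 - 196.219.255.255)
  196.219.32.0/19 (196.219.32.0 - 196.219.63.255)
Total matching entries: 5.

5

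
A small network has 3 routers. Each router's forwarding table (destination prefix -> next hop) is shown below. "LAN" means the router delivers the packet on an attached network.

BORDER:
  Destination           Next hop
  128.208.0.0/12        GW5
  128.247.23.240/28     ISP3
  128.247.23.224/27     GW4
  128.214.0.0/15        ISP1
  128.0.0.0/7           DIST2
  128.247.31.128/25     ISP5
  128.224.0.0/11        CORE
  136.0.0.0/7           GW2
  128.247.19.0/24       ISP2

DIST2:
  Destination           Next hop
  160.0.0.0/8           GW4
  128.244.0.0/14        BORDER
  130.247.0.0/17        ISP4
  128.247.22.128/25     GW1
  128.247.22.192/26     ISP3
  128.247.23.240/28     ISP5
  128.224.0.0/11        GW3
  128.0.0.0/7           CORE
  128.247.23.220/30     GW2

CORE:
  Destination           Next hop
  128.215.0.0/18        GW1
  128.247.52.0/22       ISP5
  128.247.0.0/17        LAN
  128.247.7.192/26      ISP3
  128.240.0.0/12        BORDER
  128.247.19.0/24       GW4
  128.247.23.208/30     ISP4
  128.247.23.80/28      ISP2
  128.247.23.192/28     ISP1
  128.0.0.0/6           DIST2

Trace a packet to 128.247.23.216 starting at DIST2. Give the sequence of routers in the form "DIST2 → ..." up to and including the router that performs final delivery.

DIST2 → BORDER → CORE

At DIST2: longest match for 128.247.23.216 is 128.244.0.0/14 -> BORDER
At BORDER: longest match for 128.247.23.216 is 128.224.0.0/11 -> CORE
At CORE: longest match for 128.247.23.216 is 128.247.0.0/17 -> LAN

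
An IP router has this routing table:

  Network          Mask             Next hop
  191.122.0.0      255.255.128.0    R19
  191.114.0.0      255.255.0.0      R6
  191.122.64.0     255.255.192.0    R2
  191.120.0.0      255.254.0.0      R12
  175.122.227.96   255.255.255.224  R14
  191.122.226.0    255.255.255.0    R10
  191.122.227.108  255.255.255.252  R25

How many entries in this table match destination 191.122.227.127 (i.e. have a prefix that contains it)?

No listed prefix contains 191.122.227.127.
Total matching entries: 0.

0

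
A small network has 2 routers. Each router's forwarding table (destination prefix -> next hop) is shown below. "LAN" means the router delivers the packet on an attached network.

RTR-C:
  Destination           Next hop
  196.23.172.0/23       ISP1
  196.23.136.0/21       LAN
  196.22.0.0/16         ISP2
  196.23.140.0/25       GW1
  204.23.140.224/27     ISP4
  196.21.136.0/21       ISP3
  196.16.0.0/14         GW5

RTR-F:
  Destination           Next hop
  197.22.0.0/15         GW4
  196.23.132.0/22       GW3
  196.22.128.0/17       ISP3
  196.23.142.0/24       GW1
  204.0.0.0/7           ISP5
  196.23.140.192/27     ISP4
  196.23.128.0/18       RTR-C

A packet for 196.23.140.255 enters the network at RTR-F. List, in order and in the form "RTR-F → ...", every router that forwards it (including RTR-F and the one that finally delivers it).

At RTR-F: longest match for 196.23.140.255 is 196.23.128.0/18 -> RTR-C
At RTR-C: longest match for 196.23.140.255 is 196.23.136.0/21 -> LAN

RTR-F → RTR-C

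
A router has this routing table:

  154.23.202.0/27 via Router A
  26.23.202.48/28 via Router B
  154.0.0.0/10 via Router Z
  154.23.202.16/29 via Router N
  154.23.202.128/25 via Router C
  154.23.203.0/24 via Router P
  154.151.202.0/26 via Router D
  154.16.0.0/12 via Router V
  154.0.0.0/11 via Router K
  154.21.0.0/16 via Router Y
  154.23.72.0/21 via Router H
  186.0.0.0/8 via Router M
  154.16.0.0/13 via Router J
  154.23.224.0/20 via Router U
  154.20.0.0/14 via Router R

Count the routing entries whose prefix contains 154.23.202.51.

5

Prefixes containing 154.23.202.51:
  154.0.0.0/10 (154.0.0.0 - 154.63.255.255)
  154.0.0.0/11 (154.0.0.0 - 154.31.255.255)
  154.16.0.0/12 (154.16.0.0 - 154.31.255.255)
  154.16.0.0/13 (154.16.0.0 - 154.23.255.255)
  154.20.0.0/14 (154.20.0.0 - 154.23.255.255)
Total matching entries: 5.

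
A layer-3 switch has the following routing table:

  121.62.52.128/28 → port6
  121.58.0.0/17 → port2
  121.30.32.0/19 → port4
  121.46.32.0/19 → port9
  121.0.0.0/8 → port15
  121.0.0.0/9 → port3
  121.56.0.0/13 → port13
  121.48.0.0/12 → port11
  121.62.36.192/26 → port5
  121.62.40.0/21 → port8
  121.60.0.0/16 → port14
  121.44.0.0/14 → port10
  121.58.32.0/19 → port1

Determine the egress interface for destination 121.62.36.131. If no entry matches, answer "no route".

Routes whose prefix contains 121.62.36.131:
  121.0.0.0/8 (121.0.0.0 - 121.255.255.255) -> port15
  121.0.0.0/9 (121.0.0.0 - 121.127.255.255) -> port3
  121.48.0.0/12 (121.48.0.0 - 121.63.255.255) -> port11
  121.56.0.0/13 (121.56.0.0 - 121.63.255.255) -> port13
More-specific entries that do NOT match:
  121.62.52.128/28 (121.62.52.128 - 121.62.52.143) does not contain 121.62.36.131
  121.62.36.192/26 (121.62.36.192 - 121.62.36.255) does not contain 121.62.36.131
  121.62.40.0/21 (121.62.40.0 - 121.62.47.255) does not contain 121.62.36.131
  121.30.32.0/19 (121.30.32.0 - 121.30.63.255) does not contain 121.62.36.131
  121.46.32.0/19 (121.46.32.0 - 121.46.63.255) does not contain 121.62.36.131
  121.58.32.0/19 (121.58.32.0 - 121.58.63.255) does not contain 121.62.36.131
  121.58.0.0/17 (121.58.0.0 - 121.58.127.255) does not contain 121.62.36.131
  121.60.0.0/16 (121.60.0.0 - 121.60.255.255) does not contain 121.62.36.131
  121.44.0.0/14 (121.44.0.0 - 121.47.255.255) does not contain 121.62.36.131
Longest matching prefix is /13 -> interface port13.

port13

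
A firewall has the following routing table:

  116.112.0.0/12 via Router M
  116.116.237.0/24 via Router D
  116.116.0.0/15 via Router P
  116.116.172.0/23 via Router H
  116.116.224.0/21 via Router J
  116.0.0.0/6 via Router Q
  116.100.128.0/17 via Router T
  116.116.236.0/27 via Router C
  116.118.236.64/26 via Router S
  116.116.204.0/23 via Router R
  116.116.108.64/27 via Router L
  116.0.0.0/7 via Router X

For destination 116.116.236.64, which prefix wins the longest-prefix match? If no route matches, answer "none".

116.116.0.0/15

Entries matching 116.116.236.64:
  116.0.0.0/6 (116.0.0.0 - 119.255.255.255)
  116.0.0.0/7 (116.0.0.0 - 117.255.255.255)
  116.112.0.0/12 (116.112.0.0 - 116.127.255.255)
  116.116.0.0/15 (116.116.0.0 - 116.117.255.255)
Most specific is 116.116.0.0/15.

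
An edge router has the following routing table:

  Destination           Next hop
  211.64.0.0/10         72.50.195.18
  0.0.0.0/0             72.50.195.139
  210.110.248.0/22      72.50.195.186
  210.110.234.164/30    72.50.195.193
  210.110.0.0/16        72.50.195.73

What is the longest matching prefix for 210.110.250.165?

Entries matching 210.110.250.165:
  0.0.0.0/0 (default, matches everything)
  210.110.0.0/16 (210.110.0.0 - 210.110.255.255)
  210.110.248.0/22 (210.110.248.0 - 210.110.251.255)
Most specific is 210.110.248.0/22.

210.110.248.0/22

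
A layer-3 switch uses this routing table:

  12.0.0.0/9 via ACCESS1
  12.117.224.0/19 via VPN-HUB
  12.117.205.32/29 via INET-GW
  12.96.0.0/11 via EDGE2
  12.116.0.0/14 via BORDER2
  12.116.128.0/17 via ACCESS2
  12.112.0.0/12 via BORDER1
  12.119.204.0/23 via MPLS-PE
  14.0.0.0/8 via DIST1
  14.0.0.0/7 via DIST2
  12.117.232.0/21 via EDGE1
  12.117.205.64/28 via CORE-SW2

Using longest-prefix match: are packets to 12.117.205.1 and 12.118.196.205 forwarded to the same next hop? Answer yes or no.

yes

12.117.205.1: longest match 12.116.0.0/14 -> BORDER2
12.118.196.205: longest match 12.116.0.0/14 -> BORDER2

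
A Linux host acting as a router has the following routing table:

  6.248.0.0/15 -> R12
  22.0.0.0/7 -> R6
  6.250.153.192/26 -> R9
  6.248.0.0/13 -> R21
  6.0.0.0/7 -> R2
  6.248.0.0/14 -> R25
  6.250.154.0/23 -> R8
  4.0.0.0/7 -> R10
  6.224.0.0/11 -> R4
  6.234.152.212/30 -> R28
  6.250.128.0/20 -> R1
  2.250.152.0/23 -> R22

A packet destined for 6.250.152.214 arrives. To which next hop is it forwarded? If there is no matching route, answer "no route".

Routes whose prefix contains 6.250.152.214:
  6.0.0.0/7 (6.0.0.0 - 7.255.255.255) -> R2
  6.224.0.0/11 (6.224.0.0 - 6.255.255.255) -> R4
  6.248.0.0/13 (6.248.0.0 - 6.255.255.255) -> R21
  6.248.0.0/14 (6.248.0.0 - 6.251.255.255) -> R25
More-specific entries that do NOT match:
  6.234.152.212/30 (6.234.152.212 - 6.234.152.215) does not contain 6.250.152.214
  6.250.153.192/26 (6.250.153.192 - 6.250.153.255) does not contain 6.250.152.214
  6.250.154.0/23 (6.250.154.0 - 6.250.155.255) does not contain 6.250.152.214
  2.250.152.0/23 (2.250.152.0 - 2.250.153.255) does not contain 6.250.152.214
  6.250.128.0/20 (6.250.128.0 - 6.250.143.255) does not contain 6.250.152.214
  6.248.0.0/15 (6.248.0.0 - 6.249.255.255) does not contain 6.250.152.214
Longest matching prefix is /14 -> next hop R25.

R25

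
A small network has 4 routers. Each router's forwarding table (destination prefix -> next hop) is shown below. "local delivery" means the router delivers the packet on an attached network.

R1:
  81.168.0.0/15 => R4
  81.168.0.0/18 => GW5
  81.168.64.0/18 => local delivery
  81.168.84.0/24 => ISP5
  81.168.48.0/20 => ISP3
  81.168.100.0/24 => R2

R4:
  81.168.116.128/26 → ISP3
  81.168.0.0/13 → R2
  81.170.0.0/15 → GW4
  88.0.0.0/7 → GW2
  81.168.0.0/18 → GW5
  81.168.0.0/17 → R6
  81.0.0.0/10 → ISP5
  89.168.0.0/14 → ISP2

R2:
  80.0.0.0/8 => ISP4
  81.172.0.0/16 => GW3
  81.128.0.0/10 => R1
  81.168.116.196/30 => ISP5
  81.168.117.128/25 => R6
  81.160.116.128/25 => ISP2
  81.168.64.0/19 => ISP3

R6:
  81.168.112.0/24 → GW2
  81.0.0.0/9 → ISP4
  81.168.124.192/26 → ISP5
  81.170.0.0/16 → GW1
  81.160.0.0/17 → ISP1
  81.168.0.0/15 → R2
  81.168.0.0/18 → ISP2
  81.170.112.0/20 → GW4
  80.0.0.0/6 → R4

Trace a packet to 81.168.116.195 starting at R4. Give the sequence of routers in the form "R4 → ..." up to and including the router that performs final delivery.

R4 → R6 → R2 → R1

At R4: longest match for 81.168.116.195 is 81.168.0.0/17 -> R6
At R6: longest match for 81.168.116.195 is 81.168.0.0/15 -> R2
At R2: longest match for 81.168.116.195 is 81.128.0.0/10 -> R1
At R1: longest match for 81.168.116.195 is 81.168.64.0/18 -> local delivery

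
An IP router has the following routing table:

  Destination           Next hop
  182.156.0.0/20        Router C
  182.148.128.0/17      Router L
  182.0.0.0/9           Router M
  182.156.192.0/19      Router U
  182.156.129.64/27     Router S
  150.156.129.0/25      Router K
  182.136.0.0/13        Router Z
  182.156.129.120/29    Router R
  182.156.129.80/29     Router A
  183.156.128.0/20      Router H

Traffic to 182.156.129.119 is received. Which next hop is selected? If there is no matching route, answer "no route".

no route

No entry's prefix contains 182.156.129.119; there is no default route.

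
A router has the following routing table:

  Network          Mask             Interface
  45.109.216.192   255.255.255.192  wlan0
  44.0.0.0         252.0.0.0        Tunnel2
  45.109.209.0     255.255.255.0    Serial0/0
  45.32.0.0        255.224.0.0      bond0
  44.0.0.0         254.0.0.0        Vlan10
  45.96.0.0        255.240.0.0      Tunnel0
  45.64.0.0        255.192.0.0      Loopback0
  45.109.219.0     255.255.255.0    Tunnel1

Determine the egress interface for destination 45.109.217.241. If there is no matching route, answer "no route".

Tunnel0

Routes whose prefix contains 45.109.217.241:
  44.0.0.0/6 (44.0.0.0 - 47.255.255.255) -> Tunnel2
  44.0.0.0/7 (44.0.0.0 - 45.255.255.255) -> Vlan10
  45.64.0.0/10 (45.64.0.0 - 45.127.255.255) -> Loopback0
  45.96.0.0/12 (45.96.0.0 - 45.111.255.255) -> Tunnel0
More-specific entries that do NOT match:
  45.109.216.192/26 (45.109.216.192 - 45.109.216.255) does not contain 45.109.217.241
  45.109.209.0/24 (45.109.209.0 - 45.109.209.255) does not contain 45.109.217.241
  45.109.219.0/24 (45.109.219.0 - 45.109.219.255) does not contain 45.109.217.241
Longest matching prefix is /12 -> interface Tunnel0.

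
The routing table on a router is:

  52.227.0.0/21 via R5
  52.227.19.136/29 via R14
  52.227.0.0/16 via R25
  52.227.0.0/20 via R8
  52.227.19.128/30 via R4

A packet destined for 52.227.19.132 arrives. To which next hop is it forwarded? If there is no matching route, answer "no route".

R25

Routes whose prefix contains 52.227.19.132:
  52.227.0.0/16 (52.227.0.0 - 52.227.255.255) -> R25
More-specific entries that do NOT match:
  52.227.19.128/30 (52.227.19.128 - 52.227.19.131) does not contain 52.227.19.132
  52.227.19.136/29 (52.227.19.136 - 52.227.19.143) does not contain 52.227.19.132
  52.227.0.0/21 (52.227.0.0 - 52.227.7.255) does not contain 52.227.19.132
  52.227.0.0/20 (52.227.0.0 - 52.227.15.255) does not contain 52.227.19.132
Longest matching prefix is /16 -> next hop R25.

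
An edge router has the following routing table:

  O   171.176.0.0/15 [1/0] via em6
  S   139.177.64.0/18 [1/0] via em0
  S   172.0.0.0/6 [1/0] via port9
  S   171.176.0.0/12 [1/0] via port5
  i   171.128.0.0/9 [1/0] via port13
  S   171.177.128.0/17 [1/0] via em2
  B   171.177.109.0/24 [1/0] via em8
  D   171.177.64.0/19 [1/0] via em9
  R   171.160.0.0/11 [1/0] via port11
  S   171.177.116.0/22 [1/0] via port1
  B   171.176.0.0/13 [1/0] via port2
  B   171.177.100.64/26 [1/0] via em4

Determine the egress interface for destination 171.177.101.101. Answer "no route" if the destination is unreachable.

em6

Routes whose prefix contains 171.177.101.101:
  171.128.0.0/9 (171.128.0.0 - 171.255.255.255) -> port13
  171.160.0.0/11 (171.160.0.0 - 171.191.255.255) -> port11
  171.176.0.0/12 (171.176.0.0 - 171.191.255.255) -> port5
  171.176.0.0/13 (171.176.0.0 - 171.183.255.255) -> port2
  171.176.0.0/15 (171.176.0.0 - 171.177.255.255) -> em6
More-specific entries that do NOT match:
  171.177.100.64/26 (171.177.100.64 - 171.177.100.127) does not contain 171.177.101.101
  171.177.109.0/24 (171.177.109.0 - 171.177.109.255) does not contain 171.177.101.101
  171.177.116.0/22 (171.177.116.0 - 171.177.119.255) does not contain 171.177.101.101
  171.177.64.0/19 (171.177.64.0 - 171.177.95.255) does not contain 171.177.101.101
  139.177.64.0/18 (139.177.64.0 - 139.177.127.255) does not contain 171.177.101.101
  171.177.128.0/17 (171.177.128.0 - 171.177.255.255) does not contain 171.177.101.101
Longest matching prefix is /15 -> interface em6.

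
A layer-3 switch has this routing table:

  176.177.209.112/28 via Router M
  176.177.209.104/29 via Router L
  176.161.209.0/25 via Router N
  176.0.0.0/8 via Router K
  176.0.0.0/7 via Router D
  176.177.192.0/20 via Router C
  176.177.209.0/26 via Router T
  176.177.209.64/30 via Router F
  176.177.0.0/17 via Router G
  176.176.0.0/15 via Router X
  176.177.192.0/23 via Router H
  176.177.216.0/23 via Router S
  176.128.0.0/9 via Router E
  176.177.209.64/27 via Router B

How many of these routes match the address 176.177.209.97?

4

Prefixes containing 176.177.209.97:
  176.0.0.0/7 (176.0.0.0 - 177.255.255.255)
  176.0.0.0/8 (176.0.0.0 - 176.255.255.255)
  176.128.0.0/9 (176.128.0.0 - 176.255.255.255)
  176.176.0.0/15 (176.176.0.0 - 176.177.255.255)
Total matching entries: 4.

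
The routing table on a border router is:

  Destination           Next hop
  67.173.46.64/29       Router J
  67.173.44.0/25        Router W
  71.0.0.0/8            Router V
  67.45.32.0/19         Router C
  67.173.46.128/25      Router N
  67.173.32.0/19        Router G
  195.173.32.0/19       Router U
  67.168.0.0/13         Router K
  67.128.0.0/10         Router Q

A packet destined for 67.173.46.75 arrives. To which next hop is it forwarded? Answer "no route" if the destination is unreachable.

Routes whose prefix contains 67.173.46.75:
  67.128.0.0/10 (67.128.0.0 - 67.191.255.255) -> Router Q
  67.168.0.0/13 (67.168.0.0 - 67.175.255.255) -> Router K
  67.173.32.0/19 (67.173.32.0 - 67.173.63.255) -> Router G
More-specific entries that do NOT match:
  67.173.46.64/29 (67.173.46.64 - 67.173.46.71) does not contain 67.173.46.75
  67.173.44.0/25 (67.173.44.0 - 67.173.44.127) does not contain 67.173.46.75
  67.173.46.128/25 (67.173.46.128 - 67.173.46.255) does not contain 67.173.46.75
Longest matching prefix is /19 -> next hop Router G.

Router G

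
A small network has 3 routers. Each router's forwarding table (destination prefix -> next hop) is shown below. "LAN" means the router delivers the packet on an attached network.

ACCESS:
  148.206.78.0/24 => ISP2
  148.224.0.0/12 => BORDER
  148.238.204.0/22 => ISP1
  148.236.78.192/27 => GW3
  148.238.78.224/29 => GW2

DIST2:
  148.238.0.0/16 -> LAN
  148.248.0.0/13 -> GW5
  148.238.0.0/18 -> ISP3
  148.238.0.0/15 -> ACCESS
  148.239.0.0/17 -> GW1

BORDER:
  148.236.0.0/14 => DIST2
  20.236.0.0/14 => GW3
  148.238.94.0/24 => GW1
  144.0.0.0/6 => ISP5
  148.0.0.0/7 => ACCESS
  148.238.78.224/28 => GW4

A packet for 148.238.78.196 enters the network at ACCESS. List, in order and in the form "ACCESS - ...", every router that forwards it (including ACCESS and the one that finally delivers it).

ACCESS - BORDER - DIST2

At ACCESS: longest match for 148.238.78.196 is 148.224.0.0/12 -> BORDER
At BORDER: longest match for 148.238.78.196 is 148.236.0.0/14 -> DIST2
At DIST2: longest match for 148.238.78.196 is 148.238.0.0/16 -> LAN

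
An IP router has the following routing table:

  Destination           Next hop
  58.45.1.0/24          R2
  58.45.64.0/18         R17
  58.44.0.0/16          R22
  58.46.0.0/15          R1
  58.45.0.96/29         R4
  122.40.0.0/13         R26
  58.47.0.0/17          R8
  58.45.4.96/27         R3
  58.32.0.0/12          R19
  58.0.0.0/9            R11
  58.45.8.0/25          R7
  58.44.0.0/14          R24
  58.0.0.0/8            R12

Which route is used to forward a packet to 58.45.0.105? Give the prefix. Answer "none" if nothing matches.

58.44.0.0/14

Entries matching 58.45.0.105:
  58.0.0.0/8 (58.0.0.0 - 58.255.255.255)
  58.0.0.0/9 (58.0.0.0 - 58.127.255.255)
  58.32.0.0/12 (58.32.0.0 - 58.47.255.255)
  58.44.0.0/14 (58.44.0.0 - 58.47.255.255)
Most specific is 58.44.0.0/14.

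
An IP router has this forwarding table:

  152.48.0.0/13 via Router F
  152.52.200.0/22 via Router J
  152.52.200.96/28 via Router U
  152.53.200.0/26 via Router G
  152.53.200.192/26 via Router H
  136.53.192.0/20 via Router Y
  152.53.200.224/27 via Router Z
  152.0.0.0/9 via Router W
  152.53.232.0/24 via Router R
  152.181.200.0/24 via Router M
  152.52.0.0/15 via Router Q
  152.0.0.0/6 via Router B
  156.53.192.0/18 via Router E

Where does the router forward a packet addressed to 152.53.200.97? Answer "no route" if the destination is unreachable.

Routes whose prefix contains 152.53.200.97:
  152.0.0.0/6 (152.0.0.0 - 155.255.255.255) -> Router B
  152.0.0.0/9 (152.0.0.0 - 152.127.255.255) -> Router W
  152.48.0.0/13 (152.48.0.0 - 152.55.255.255) -> Router F
  152.52.0.0/15 (152.52.0.0 - 152.53.255.255) -> Router Q
More-specific entries that do NOT match:
  152.52.200.96/28 (152.52.200.96 - 152.52.200.111) does not contain 152.53.200.97
  152.53.200.224/27 (152.53.200.224 - 152.53.200.255) does not contain 152.53.200.97
  152.53.200.0/26 (152.53.200.0 - 152.53.200.63) does not contain 152.53.200.97
  152.53.200.192/26 (152.53.200.192 - 152.53.200.255) does not contain 152.53.200.97
  152.53.232.0/24 (152.53.232.0 - 152.53.232.255) does not contain 152.53.200.97
  152.181.200.0/24 (152.181.200.0 - 152.181.200.255) does not contain 152.53.200.97
  152.52.200.0/22 (152.52.200.0 - 152.52.203.255) does not contain 152.53.200.97
  136.53.192.0/20 (136.53.192.0 - 136.53.207.255) does not contain 152.53.200.97
  156.53.192.0/18 (156.53.192.0 - 156.53.255.255) does not contain 152.53.200.97
Longest matching prefix is /15 -> next hop Router Q.

Router Q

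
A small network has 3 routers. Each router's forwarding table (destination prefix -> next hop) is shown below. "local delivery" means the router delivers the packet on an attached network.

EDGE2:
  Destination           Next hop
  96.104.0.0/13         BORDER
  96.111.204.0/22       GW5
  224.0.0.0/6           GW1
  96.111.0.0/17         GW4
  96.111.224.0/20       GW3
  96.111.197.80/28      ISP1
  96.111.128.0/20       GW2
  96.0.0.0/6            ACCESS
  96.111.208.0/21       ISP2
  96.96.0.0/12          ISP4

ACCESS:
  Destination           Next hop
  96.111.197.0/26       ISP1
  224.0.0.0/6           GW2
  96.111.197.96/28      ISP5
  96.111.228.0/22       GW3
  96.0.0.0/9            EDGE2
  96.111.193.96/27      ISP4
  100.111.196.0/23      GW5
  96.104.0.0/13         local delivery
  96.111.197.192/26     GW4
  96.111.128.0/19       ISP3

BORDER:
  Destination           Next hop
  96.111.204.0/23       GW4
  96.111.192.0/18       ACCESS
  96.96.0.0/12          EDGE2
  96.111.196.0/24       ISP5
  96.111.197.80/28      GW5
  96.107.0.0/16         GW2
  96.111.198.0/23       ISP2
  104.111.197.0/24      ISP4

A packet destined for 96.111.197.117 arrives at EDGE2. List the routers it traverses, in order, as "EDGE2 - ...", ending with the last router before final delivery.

EDGE2 - BORDER - ACCESS

At EDGE2: longest match for 96.111.197.117 is 96.104.0.0/13 -> BORDER
At BORDER: longest match for 96.111.197.117 is 96.111.192.0/18 -> ACCESS
At ACCESS: longest match for 96.111.197.117 is 96.104.0.0/13 -> local delivery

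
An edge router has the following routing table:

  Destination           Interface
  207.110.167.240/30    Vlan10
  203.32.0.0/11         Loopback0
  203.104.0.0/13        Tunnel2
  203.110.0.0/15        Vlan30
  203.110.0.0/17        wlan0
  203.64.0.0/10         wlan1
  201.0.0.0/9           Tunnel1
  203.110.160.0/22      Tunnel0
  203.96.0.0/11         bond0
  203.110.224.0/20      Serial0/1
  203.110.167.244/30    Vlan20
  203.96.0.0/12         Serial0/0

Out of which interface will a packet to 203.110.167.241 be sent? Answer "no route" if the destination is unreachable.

Vlan30

Routes whose prefix contains 203.110.167.241:
  203.64.0.0/10 (203.64.0.0 - 203.127.255.255) -> wlan1
  203.96.0.0/11 (203.96.0.0 - 203.127.255.255) -> bond0
  203.96.0.0/12 (203.96.0.0 - 203.111.255.255) -> Serial0/0
  203.104.0.0/13 (203.104.0.0 - 203.111.255.255) -> Tunnel2
  203.110.0.0/15 (203.110.0.0 - 203.111.255.255) -> Vlan30
More-specific entries that do NOT match:
  207.110.167.240/30 (207.110.167.240 - 207.110.167.243) does not contain 203.110.167.241
  203.110.167.244/30 (203.110.167.244 - 203.110.167.247) does not contain 203.110.167.241
  203.110.160.0/22 (203.110.160.0 - 203.110.163.255) does not contain 203.110.167.241
  203.110.224.0/20 (203.110.224.0 - 203.110.239.255) does not contain 203.110.167.241
  203.110.0.0/17 (203.110.0.0 - 203.110.127.255) does not contain 203.110.167.241
Longest matching prefix is /15 -> interface Vlan30.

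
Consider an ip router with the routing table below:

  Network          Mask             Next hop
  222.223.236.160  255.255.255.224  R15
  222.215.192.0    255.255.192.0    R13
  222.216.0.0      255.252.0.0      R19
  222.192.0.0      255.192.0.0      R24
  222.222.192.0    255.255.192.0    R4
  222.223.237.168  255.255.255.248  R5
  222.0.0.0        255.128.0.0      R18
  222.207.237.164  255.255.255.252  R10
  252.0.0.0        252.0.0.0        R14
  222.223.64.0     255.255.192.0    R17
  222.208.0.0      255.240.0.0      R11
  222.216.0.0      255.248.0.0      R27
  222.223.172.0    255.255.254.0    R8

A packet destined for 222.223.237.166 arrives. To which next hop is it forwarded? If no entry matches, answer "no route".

Routes whose prefix contains 222.223.237.166:
  222.192.0.0/10 (222.192.0.0 - 222.255.255.255) -> R24
  222.208.0.0/12 (222.208.0.0 - 222.223.255.255) -> R11
  222.216.0.0/13 (222.216.0.0 - 222.223.255.255) -> R27
More-specific entries that do NOT match:
  222.207.237.164/30 (222.207.237.164 - 222.207.237.167) does not contain 222.223.237.166
  222.223.237.168/29 (222.223.237.168 - 222.223.237.175) does not contain 222.223.237.166
  222.223.236.160/27 (222.223.236.160 - 222.223.236.191) does not contain 222.223.237.166
  222.223.172.0/23 (222.223.172.0 - 222.223.173.255) does not contain 222.223.237.166
  222.215.192.0/18 (222.215.192.0 - 222.215.255.255) does not contain 222.223.237.166
  222.222.192.0/18 (222.222.192.0 - 222.222.255.255) does not contain 222.223.237.166
  222.223.64.0/18 (222.223.64.0 - 222.223.127.255) does not contain 222.223.237.166
  222.216.0.0/14 (222.216.0.0 - 222.219.255.255) does not contain 222.223.237.166
Longest matching prefix is /13 -> next hop R27.

R27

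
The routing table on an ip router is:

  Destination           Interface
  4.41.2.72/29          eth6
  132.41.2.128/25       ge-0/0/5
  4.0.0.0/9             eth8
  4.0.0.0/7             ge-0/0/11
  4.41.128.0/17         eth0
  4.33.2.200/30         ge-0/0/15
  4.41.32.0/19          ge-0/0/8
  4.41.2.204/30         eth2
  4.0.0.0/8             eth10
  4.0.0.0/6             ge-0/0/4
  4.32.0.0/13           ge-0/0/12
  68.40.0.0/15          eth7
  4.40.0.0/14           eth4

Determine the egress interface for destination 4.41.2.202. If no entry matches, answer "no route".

Routes whose prefix contains 4.41.2.202:
  4.0.0.0/6 (4.0.0.0 - 7.255.255.255) -> ge-0/0/4
  4.0.0.0/7 (4.0.0.0 - 5.255.255.255) -> ge-0/0/11
  4.0.0.0/8 (4.0.0.0 - 4.255.255.255) -> eth10
  4.0.0.0/9 (4.0.0.0 - 4.127.255.255) -> eth8
  4.40.0.0/14 (4.40.0.0 - 4.43.255.255) -> eth4
More-specific entries that do NOT match:
  4.33.2.200/30 (4.33.2.200 - 4.33.2.203) does not contain 4.41.2.202
  4.41.2.204/30 (4.41.2.204 - 4.41.2.207) does not contain 4.41.2.202
  4.41.2.72/29 (4.41.2.72 - 4.41.2.79) does not contain 4.41.2.202
  132.41.2.128/25 (132.41.2.128 - 132.41.2.255) does not contain 4.41.2.202
  4.41.32.0/19 (4.41.32.0 - 4.41.63.255) does not contain 4.41.2.202
  4.41.128.0/17 (4.41.128.0 - 4.41.255.255) does not contain 4.41.2.202
  68.40.0.0/15 (68.40.0.0 - 68.41.255.255) does not contain 4.41.2.202
Longest matching prefix is /14 -> interface eth4.

eth4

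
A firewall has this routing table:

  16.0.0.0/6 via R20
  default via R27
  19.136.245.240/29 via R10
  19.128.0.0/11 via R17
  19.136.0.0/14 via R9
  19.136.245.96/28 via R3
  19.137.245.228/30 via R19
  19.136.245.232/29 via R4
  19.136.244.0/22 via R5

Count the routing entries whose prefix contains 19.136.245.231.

Prefixes containing 19.136.245.231:
  0.0.0.0/0 (default, matches everything)
  16.0.0.0/6 (16.0.0.0 - 19.255.255.255)
  19.128.0.0/11 (19.128.0.0 - 19.159.255.255)
  19.136.0.0/14 (19.136.0.0 - 19.139.255.255)
  19.136.244.0/22 (19.136.244.0 - 19.136.247.255)
Total matching entries: 5.

5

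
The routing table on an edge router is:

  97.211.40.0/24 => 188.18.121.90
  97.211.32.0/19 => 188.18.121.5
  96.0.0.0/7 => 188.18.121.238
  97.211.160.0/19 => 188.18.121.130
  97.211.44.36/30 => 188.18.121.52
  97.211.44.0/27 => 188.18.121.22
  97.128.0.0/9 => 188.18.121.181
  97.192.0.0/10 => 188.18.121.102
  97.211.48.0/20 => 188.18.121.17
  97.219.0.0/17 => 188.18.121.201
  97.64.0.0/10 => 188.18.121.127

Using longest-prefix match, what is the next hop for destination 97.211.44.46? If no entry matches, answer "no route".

Routes whose prefix contains 97.211.44.46:
  96.0.0.0/7 (96.0.0.0 - 97.255.255.255) -> 188.18.121.238
  97.128.0.0/9 (97.128.0.0 - 97.255.255.255) -> 188.18.121.181
  97.192.0.0/10 (97.192.0.0 - 97.255.255.255) -> 188.18.121.102
  97.211.32.0/19 (97.211.32.0 - 97.211.63.255) -> 188.18.121.5
More-specific entries that do NOT match:
  97.211.44.36/30 (97.211.44.36 - 97.211.44.39) does not contain 97.211.44.46
  97.211.44.0/27 (97.211.44.0 - 97.211.44.31) does not contain 97.211.44.46
  97.211.40.0/24 (97.211.40.0 - 97.211.40.255) does not contain 97.211.44.46
  97.211.48.0/20 (97.211.48.0 - 97.211.63.255) does not contain 97.211.44.46
Longest matching prefix is /19 -> next hop 188.18.121.5.

188.18.121.5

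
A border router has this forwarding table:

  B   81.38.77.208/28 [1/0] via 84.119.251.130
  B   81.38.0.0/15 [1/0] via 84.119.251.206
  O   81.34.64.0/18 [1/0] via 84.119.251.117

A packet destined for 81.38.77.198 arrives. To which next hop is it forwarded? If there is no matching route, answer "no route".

Routes whose prefix contains 81.38.77.198:
  81.38.0.0/15 (81.38.0.0 - 81.39.255.255) -> 84.119.251.206
More-specific entries that do NOT match:
  81.38.77.208/28 (81.38.77.208 - 81.38.77.223) does not contain 81.38.77.198
  81.34.64.0/18 (81.34.64.0 - 81.34.127.255) does not contain 81.38.77.198
Longest matching prefix is /15 -> next hop 84.119.251.206.

84.119.251.206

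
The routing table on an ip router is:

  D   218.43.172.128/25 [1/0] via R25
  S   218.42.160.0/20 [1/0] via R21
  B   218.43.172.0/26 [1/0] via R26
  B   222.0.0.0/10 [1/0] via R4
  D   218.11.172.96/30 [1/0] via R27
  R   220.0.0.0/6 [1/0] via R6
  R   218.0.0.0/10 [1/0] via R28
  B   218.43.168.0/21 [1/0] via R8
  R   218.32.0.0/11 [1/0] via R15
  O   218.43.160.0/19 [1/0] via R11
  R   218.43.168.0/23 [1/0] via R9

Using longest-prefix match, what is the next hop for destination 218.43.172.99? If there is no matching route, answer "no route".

R8

Routes whose prefix contains 218.43.172.99:
  218.0.0.0/10 (218.0.0.0 - 218.63.255.255) -> R28
  218.32.0.0/11 (218.32.0.0 - 218.63.255.255) -> R15
  218.43.160.0/19 (218.43.160.0 - 218.43.191.255) -> R11
  218.43.168.0/21 (218.43.168.0 - 218.43.175.255) -> R8
More-specific entries that do NOT match:
  218.11.172.96/30 (218.11.172.96 - 218.11.172.99) does not contain 218.43.172.99
  218.43.172.0/26 (218.43.172.0 - 218.43.172.63) does not contain 218.43.172.99
  218.43.172.128/25 (218.43.172.128 - 218.43.172.255) does not contain 218.43.172.99
  218.43.168.0/23 (218.43.168.0 - 218.43.169.255) does not contain 218.43.172.99
Longest matching prefix is /21 -> next hop R8.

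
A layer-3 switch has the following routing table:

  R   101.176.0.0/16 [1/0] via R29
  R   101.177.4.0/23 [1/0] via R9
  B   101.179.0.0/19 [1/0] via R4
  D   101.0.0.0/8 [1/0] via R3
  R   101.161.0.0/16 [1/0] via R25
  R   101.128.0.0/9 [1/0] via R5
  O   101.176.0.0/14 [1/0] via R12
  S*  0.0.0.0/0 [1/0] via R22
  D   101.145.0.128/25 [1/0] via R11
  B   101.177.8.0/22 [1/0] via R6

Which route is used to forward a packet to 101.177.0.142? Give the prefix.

Entries matching 101.177.0.142:
  0.0.0.0/0 (default, matches everything)
  101.0.0.0/8 (101.0.0.0 - 101.255.255.255)
  101.128.0.0/9 (101.128.0.0 - 101.255.255.255)
  101.176.0.0/14 (101.176.0.0 - 101.179.255.255)
Most specific is 101.176.0.0/14.

101.176.0.0/14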